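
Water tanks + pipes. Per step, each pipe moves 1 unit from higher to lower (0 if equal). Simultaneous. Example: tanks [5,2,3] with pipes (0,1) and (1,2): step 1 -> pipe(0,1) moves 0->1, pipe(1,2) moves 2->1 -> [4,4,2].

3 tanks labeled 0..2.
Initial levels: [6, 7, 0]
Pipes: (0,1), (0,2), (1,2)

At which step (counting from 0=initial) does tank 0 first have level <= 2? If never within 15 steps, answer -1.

Step 1: flows [1->0,0->2,1->2] -> levels [6 5 2]
Step 2: flows [0->1,0->2,1->2] -> levels [4 5 4]
Step 3: flows [1->0,0=2,1->2] -> levels [5 3 5]
Step 4: flows [0->1,0=2,2->1] -> levels [4 5 4]
  -> period-2 cycle (repeats step 2); tank 0 never drops to <=2
Tank 0 never reaches <=2 within 15 steps

Answer: -1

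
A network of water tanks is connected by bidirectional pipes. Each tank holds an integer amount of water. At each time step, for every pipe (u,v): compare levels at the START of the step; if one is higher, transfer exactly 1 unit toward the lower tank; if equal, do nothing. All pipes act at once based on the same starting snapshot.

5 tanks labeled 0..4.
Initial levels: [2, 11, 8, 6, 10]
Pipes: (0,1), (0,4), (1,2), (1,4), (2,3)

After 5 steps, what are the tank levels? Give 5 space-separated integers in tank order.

Step 1: flows [1->0,4->0,1->2,1->4,2->3] -> levels [4 8 8 7 10]
Step 2: flows [1->0,4->0,1=2,4->1,2->3] -> levels [6 8 7 8 8]
Step 3: flows [1->0,4->0,1->2,1=4,3->2] -> levels [8 6 9 7 7]
Step 4: flows [0->1,0->4,2->1,4->1,2->3] -> levels [6 9 7 8 7]
Step 5: flows [1->0,4->0,1->2,1->4,3->2] -> levels [8 6 9 7 7]

Answer: 8 6 9 7 7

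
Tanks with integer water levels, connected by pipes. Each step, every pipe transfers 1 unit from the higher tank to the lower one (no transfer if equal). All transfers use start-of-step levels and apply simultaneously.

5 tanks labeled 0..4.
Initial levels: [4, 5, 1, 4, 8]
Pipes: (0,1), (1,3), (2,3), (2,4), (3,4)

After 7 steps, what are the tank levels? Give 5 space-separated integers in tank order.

Step 1: flows [1->0,1->3,3->2,4->2,4->3] -> levels [5 3 3 5 6]
Step 2: flows [0->1,3->1,3->2,4->2,4->3] -> levels [4 5 5 4 4]
Step 3: flows [1->0,1->3,2->3,2->4,3=4] -> levels [5 3 3 6 5]
Step 4: flows [0->1,3->1,3->2,4->2,3->4] -> levels [4 5 5 3 5]
Step 5: flows [1->0,1->3,2->3,2=4,4->3] -> levels [5 3 4 6 4]
Step 6: flows [0->1,3->1,3->2,2=4,3->4] -> levels [4 5 5 3 5]
  -> period-2 cycle: step 6 state = step 4 state
  -> state at step 7: (7-4) mod 2 = 1, same as step 5 -> [5 3 4 6 4]

Answer: 5 3 4 6 4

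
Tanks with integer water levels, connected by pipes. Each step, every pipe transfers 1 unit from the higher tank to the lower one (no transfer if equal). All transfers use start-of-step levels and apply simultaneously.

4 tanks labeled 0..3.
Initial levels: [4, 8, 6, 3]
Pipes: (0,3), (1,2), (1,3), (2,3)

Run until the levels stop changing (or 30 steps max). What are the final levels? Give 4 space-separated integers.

Step 1: flows [0->3,1->2,1->3,2->3] -> levels [3 6 6 6]
Step 2: flows [3->0,1=2,1=3,2=3] -> levels [4 6 6 5]
Step 3: flows [3->0,1=2,1->3,2->3] -> levels [5 5 5 6]
Step 4: flows [3->0,1=2,3->1,3->2] -> levels [6 6 6 3]
Step 5: flows [0->3,1=2,1->3,2->3] -> levels [5 5 5 6]
  -> period-2 cycle: step 5 state = step 3 state; never stabilizes
  -> state at step 30: (30-3) mod 2 = 1, same as step 4 -> [6 6 6 3]

Answer: 6 6 6 3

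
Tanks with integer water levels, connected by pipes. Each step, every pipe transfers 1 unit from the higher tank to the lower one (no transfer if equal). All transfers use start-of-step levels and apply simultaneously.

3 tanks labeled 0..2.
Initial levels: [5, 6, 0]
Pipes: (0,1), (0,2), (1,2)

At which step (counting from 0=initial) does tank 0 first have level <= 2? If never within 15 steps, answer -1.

Step 1: flows [1->0,0->2,1->2] -> levels [5 4 2]
Step 2: flows [0->1,0->2,1->2] -> levels [3 4 4]
Step 3: flows [1->0,2->0,1=2] -> levels [5 3 3]
Step 4: flows [0->1,0->2,1=2] -> levels [3 4 4]
  -> period-2 cycle (repeats step 2); tank 0 never drops to <=2
Tank 0 never reaches <=2 within 15 steps

Answer: -1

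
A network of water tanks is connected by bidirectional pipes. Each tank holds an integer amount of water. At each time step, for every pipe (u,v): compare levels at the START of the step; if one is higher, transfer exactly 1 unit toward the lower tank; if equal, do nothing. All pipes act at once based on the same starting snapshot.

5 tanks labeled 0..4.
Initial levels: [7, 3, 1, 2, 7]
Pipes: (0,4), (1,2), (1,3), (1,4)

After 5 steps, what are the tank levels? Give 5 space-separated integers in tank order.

Step 1: flows [0=4,1->2,1->3,4->1] -> levels [7 2 2 3 6]
Step 2: flows [0->4,1=2,3->1,4->1] -> levels [6 4 2 2 6]
Step 3: flows [0=4,1->2,1->3,4->1] -> levels [6 3 3 3 5]
Step 4: flows [0->4,1=2,1=3,4->1] -> levels [5 4 3 3 5]
Step 5: flows [0=4,1->2,1->3,4->1] -> levels [5 3 4 4 4]

Answer: 5 3 4 4 4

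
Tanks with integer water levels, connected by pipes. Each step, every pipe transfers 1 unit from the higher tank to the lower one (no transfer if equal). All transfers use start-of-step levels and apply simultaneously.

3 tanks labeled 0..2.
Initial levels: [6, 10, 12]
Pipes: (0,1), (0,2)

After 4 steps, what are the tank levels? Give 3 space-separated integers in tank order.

Step 1: flows [1->0,2->0] -> levels [8 9 11]
Step 2: flows [1->0,2->0] -> levels [10 8 10]
Step 3: flows [0->1,0=2] -> levels [9 9 10]
Step 4: flows [0=1,2->0] -> levels [10 9 9]

Answer: 10 9 9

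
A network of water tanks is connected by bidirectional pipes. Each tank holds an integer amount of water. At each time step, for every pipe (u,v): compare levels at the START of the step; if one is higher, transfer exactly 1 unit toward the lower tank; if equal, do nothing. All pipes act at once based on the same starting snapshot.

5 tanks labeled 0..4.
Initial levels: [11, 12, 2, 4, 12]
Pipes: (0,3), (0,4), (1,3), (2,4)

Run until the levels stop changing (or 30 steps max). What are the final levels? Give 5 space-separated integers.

Answer: 9 10 8 8 6

Derivation:
Step 1: flows [0->3,4->0,1->3,4->2] -> levels [11 11 3 6 10]
Step 2: flows [0->3,0->4,1->3,4->2] -> levels [9 10 4 8 10]
Step 3: flows [0->3,4->0,1->3,4->2] -> levels [9 9 5 10 8]
Step 4: flows [3->0,0->4,3->1,4->2] -> levels [9 10 6 8 8]
Step 5: flows [0->3,0->4,1->3,4->2] -> levels [7 9 7 10 8]
Step 6: flows [3->0,4->0,3->1,4->2] -> levels [9 10 8 8 6]
Step 7: flows [0->3,0->4,1->3,2->4] -> levels [7 9 7 10 8]
  -> period-2 cycle: step 7 state = step 5 state; never stabilizes
  -> state at step 30: (30-5) mod 2 = 1, same as step 6 -> [9 10 8 8 6]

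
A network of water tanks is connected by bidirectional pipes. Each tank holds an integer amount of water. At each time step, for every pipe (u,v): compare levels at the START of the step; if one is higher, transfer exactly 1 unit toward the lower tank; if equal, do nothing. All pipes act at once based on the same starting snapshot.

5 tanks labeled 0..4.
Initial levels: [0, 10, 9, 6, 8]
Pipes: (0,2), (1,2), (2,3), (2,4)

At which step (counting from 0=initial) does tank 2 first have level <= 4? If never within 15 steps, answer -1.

Answer: 5

Derivation:
Step 1: flows [2->0,1->2,2->3,2->4] -> levels [1 9 7 7 9]
Step 2: flows [2->0,1->2,2=3,4->2] -> levels [2 8 8 7 8]
Step 3: flows [2->0,1=2,2->3,2=4] -> levels [3 8 6 8 8]
Step 4: flows [2->0,1->2,3->2,4->2] -> levels [4 7 8 7 7]
Step 5: flows [2->0,2->1,2->3,2->4] -> levels [5 8 4 8 8]
Tank 2 first reaches <=4 at step 5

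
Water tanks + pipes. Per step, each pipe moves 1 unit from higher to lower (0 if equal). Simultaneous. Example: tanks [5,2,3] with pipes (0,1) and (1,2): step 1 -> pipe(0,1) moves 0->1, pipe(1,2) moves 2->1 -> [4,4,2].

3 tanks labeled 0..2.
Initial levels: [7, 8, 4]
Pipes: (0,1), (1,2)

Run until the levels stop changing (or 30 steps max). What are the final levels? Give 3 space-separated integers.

Step 1: flows [1->0,1->2] -> levels [8 6 5]
Step 2: flows [0->1,1->2] -> levels [7 6 6]
Step 3: flows [0->1,1=2] -> levels [6 7 6]
Step 4: flows [1->0,1->2] -> levels [7 5 7]
Step 5: flows [0->1,2->1] -> levels [6 7 6]
  -> period-2 cycle: step 5 state = step 3 state; never stabilizes
  -> state at step 30: (30-3) mod 2 = 1, same as step 4 -> [7 5 7]

Answer: 7 5 7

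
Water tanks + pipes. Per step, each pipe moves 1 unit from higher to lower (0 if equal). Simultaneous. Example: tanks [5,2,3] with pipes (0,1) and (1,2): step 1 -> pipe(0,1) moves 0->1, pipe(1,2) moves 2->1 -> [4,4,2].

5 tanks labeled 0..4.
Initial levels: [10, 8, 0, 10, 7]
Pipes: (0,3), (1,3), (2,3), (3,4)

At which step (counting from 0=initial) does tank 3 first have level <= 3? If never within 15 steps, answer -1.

Step 1: flows [0=3,3->1,3->2,3->4] -> levels [10 9 1 7 8]
Step 2: flows [0->3,1->3,3->2,4->3] -> levels [9 8 2 9 7]
Step 3: flows [0=3,3->1,3->2,3->4] -> levels [9 9 3 6 8]
Step 4: flows [0->3,1->3,3->2,4->3] -> levels [8 8 4 8 7]
Step 5: flows [0=3,1=3,3->2,3->4] -> levels [8 8 5 6 8]
Step 6: flows [0->3,1->3,3->2,4->3] -> levels [7 7 6 8 7]
Step 7: flows [3->0,3->1,3->2,3->4] -> levels [8 8 7 4 8]
Step 8: flows [0->3,1->3,2->3,4->3] -> levels [7 7 6 8 7]
  -> period-2 cycle (repeats step 6); tank 3 never drops to <=3
Tank 3 never reaches <=3 within 15 steps

Answer: -1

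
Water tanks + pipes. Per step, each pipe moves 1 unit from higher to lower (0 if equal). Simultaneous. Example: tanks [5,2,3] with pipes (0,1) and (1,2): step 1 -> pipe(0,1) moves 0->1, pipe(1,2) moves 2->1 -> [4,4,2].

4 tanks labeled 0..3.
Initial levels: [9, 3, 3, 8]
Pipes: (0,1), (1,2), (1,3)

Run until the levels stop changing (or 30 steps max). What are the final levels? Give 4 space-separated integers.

Step 1: flows [0->1,1=2,3->1] -> levels [8 5 3 7]
Step 2: flows [0->1,1->2,3->1] -> levels [7 6 4 6]
Step 3: flows [0->1,1->2,1=3] -> levels [6 6 5 6]
Step 4: flows [0=1,1->2,1=3] -> levels [6 5 6 6]
Step 5: flows [0->1,2->1,3->1] -> levels [5 8 5 5]
Step 6: flows [1->0,1->2,1->3] -> levels [6 5 6 6]
  -> period-2 cycle: step 6 state = step 4 state; never stabilizes
  -> state at step 30: (30-4) mod 2 = 0, same as step 4 -> [6 5 6 6]

Answer: 6 5 6 6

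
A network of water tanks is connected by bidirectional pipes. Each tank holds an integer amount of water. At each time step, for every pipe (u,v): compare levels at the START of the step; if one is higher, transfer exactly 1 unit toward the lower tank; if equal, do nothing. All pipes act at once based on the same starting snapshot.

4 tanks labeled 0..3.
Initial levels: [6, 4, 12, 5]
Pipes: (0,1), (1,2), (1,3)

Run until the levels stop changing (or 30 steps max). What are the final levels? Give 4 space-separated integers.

Answer: 6 9 6 6

Derivation:
Step 1: flows [0->1,2->1,3->1] -> levels [5 7 11 4]
Step 2: flows [1->0,2->1,1->3] -> levels [6 6 10 5]
Step 3: flows [0=1,2->1,1->3] -> levels [6 6 9 6]
Step 4: flows [0=1,2->1,1=3] -> levels [6 7 8 6]
Step 5: flows [1->0,2->1,1->3] -> levels [7 6 7 7]
Step 6: flows [0->1,2->1,3->1] -> levels [6 9 6 6]
Step 7: flows [1->0,1->2,1->3] -> levels [7 6 7 7]
  -> period-2 cycle: step 7 state = step 5 state; never stabilizes
  -> state at step 30: (30-5) mod 2 = 1, same as step 6 -> [6 9 6 6]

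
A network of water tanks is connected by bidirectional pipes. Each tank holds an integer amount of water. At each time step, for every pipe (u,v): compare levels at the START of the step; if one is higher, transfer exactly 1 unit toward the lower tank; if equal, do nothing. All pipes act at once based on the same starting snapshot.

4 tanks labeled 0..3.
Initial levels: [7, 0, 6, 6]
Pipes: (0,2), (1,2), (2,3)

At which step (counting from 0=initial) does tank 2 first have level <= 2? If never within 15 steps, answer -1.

Step 1: flows [0->2,2->1,2=3] -> levels [6 1 6 6]
Step 2: flows [0=2,2->1,2=3] -> levels [6 2 5 6]
Step 3: flows [0->2,2->1,3->2] -> levels [5 3 6 5]
Step 4: flows [2->0,2->1,2->3] -> levels [6 4 3 6]
Step 5: flows [0->2,1->2,3->2] -> levels [5 3 6 5]
  -> period-2 cycle (repeats step 3); tank 2 never drops to <=2
Tank 2 never reaches <=2 within 15 steps

Answer: -1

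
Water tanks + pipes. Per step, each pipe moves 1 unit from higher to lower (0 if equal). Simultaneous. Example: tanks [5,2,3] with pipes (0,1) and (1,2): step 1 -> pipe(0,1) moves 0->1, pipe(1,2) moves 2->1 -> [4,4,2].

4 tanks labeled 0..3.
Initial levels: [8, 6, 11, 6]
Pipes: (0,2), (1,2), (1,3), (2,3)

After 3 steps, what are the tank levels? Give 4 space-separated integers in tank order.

Answer: 7 7 10 7

Derivation:
Step 1: flows [2->0,2->1,1=3,2->3] -> levels [9 7 8 7]
Step 2: flows [0->2,2->1,1=3,2->3] -> levels [8 8 7 8]
Step 3: flows [0->2,1->2,1=3,3->2] -> levels [7 7 10 7]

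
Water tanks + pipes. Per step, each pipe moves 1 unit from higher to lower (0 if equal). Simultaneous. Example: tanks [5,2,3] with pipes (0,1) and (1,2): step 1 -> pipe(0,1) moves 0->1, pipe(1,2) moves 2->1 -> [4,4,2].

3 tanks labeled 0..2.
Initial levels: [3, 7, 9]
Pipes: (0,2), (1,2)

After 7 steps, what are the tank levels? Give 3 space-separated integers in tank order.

Step 1: flows [2->0,2->1] -> levels [4 8 7]
Step 2: flows [2->0,1->2] -> levels [5 7 7]
Step 3: flows [2->0,1=2] -> levels [6 7 6]
Step 4: flows [0=2,1->2] -> levels [6 6 7]
Step 5: flows [2->0,2->1] -> levels [7 7 5]
Step 6: flows [0->2,1->2] -> levels [6 6 7]
  -> period-2 cycle: step 6 state = step 4 state
  -> state at step 7: (7-4) mod 2 = 1, same as step 5 -> [7 7 5]

Answer: 7 7 5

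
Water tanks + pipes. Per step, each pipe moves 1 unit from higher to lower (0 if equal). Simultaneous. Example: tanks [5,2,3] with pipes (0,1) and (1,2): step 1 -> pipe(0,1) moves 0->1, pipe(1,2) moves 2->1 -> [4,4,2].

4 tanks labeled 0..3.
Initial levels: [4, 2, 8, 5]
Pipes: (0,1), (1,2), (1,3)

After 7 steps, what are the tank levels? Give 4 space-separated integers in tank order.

Step 1: flows [0->1,2->1,3->1] -> levels [3 5 7 4]
Step 2: flows [1->0,2->1,1->3] -> levels [4 4 6 5]
Step 3: flows [0=1,2->1,3->1] -> levels [4 6 5 4]
Step 4: flows [1->0,1->2,1->3] -> levels [5 3 6 5]
Step 5: flows [0->1,2->1,3->1] -> levels [4 6 5 4]
  -> period-2 cycle: step 5 state = step 3 state
  -> state at step 7: (7-3) mod 2 = 0, same as step 3 -> [4 6 5 4]

Answer: 4 6 5 4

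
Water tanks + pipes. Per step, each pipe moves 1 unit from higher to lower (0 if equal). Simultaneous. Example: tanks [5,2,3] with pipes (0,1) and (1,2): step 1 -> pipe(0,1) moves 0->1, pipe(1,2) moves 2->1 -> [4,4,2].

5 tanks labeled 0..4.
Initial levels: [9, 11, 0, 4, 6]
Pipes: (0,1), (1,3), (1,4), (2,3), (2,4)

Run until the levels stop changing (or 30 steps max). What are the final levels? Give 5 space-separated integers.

Answer: 6 7 7 5 5

Derivation:
Step 1: flows [1->0,1->3,1->4,3->2,4->2] -> levels [10 8 2 4 6]
Step 2: flows [0->1,1->3,1->4,3->2,4->2] -> levels [9 7 4 4 6]
Step 3: flows [0->1,1->3,1->4,2=3,4->2] -> levels [8 6 5 5 6]
Step 4: flows [0->1,1->3,1=4,2=3,4->2] -> levels [7 6 6 6 5]
Step 5: flows [0->1,1=3,1->4,2=3,2->4] -> levels [6 6 5 6 7]
Step 6: flows [0=1,1=3,4->1,3->2,4->2] -> levels [6 7 7 5 5]
Step 7: flows [1->0,1->3,1->4,2->3,2->4] -> levels [7 4 5 7 7]
Step 8: flows [0->1,3->1,4->1,3->2,4->2] -> levels [6 7 7 5 5]
  -> period-2 cycle: step 8 state = step 6 state; never stabilizes
  -> state at step 30: (30-6) mod 2 = 0, same as step 6 -> [6 7 7 5 5]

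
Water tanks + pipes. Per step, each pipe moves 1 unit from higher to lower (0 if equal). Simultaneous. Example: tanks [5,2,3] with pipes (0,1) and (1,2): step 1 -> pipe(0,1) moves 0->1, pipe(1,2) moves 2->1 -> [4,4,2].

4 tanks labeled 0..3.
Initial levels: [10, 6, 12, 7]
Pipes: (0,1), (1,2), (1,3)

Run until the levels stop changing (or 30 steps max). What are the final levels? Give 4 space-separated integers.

Step 1: flows [0->1,2->1,3->1] -> levels [9 9 11 6]
Step 2: flows [0=1,2->1,1->3] -> levels [9 9 10 7]
Step 3: flows [0=1,2->1,1->3] -> levels [9 9 9 8]
Step 4: flows [0=1,1=2,1->3] -> levels [9 8 9 9]
Step 5: flows [0->1,2->1,3->1] -> levels [8 11 8 8]
Step 6: flows [1->0,1->2,1->3] -> levels [9 8 9 9]
  -> period-2 cycle: step 6 state = step 4 state; never stabilizes
  -> state at step 30: (30-4) mod 2 = 0, same as step 4 -> [9 8 9 9]

Answer: 9 8 9 9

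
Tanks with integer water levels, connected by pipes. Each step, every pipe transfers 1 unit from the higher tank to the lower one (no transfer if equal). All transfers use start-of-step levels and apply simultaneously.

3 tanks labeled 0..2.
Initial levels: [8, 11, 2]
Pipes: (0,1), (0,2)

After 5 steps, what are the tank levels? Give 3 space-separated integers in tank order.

Step 1: flows [1->0,0->2] -> levels [8 10 3]
Step 2: flows [1->0,0->2] -> levels [8 9 4]
Step 3: flows [1->0,0->2] -> levels [8 8 5]
Step 4: flows [0=1,0->2] -> levels [7 8 6]
Step 5: flows [1->0,0->2] -> levels [7 7 7]

Answer: 7 7 7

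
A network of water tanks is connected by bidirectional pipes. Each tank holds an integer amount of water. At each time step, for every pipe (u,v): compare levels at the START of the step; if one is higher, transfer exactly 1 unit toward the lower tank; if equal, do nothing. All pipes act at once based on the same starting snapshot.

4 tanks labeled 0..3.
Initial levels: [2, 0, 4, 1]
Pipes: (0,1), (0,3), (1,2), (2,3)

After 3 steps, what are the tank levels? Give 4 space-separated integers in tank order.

Step 1: flows [0->1,0->3,2->1,2->3] -> levels [0 2 2 3]
Step 2: flows [1->0,3->0,1=2,3->2] -> levels [2 1 3 1]
Step 3: flows [0->1,0->3,2->1,2->3] -> levels [0 3 1 3]

Answer: 0 3 1 3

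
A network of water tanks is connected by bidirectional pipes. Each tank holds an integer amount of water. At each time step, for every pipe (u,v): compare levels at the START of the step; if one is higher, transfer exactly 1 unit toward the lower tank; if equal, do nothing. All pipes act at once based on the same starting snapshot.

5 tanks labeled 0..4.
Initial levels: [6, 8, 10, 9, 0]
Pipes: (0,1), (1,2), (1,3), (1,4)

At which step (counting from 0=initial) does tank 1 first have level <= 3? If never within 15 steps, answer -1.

Answer: -1

Derivation:
Step 1: flows [1->0,2->1,3->1,1->4] -> levels [7 8 9 8 1]
Step 2: flows [1->0,2->1,1=3,1->4] -> levels [8 7 8 8 2]
Step 3: flows [0->1,2->1,3->1,1->4] -> levels [7 9 7 7 3]
Step 4: flows [1->0,1->2,1->3,1->4] -> levels [8 5 8 8 4]
Step 5: flows [0->1,2->1,3->1,1->4] -> levels [7 7 7 7 5]
Step 6: flows [0=1,1=2,1=3,1->4] -> levels [7 6 7 7 6]
Step 7: flows [0->1,2->1,3->1,1=4] -> levels [6 9 6 6 6]
Step 8: flows [1->0,1->2,1->3,1->4] -> levels [7 5 7 7 7]
Step 9: flows [0->1,2->1,3->1,4->1] -> levels [6 9 6 6 6]
  -> period-2 cycle (repeats step 7); tank 1 never drops to <=3
Tank 1 never reaches <=3 within 15 steps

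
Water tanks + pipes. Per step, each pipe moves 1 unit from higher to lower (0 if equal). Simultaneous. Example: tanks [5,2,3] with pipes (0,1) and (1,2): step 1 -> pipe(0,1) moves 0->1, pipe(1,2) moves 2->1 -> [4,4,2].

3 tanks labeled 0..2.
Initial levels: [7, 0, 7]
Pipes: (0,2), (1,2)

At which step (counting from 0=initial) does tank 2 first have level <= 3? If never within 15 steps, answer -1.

Step 1: flows [0=2,2->1] -> levels [7 1 6]
Step 2: flows [0->2,2->1] -> levels [6 2 6]
Step 3: flows [0=2,2->1] -> levels [6 3 5]
Step 4: flows [0->2,2->1] -> levels [5 4 5]
Step 5: flows [0=2,2->1] -> levels [5 5 4]
Step 6: flows [0->2,1->2] -> levels [4 4 6]
Step 7: flows [2->0,2->1] -> levels [5 5 4]
  -> period-2 cycle (repeats step 5); tank 2 never drops to <=3
Tank 2 never reaches <=3 within 15 steps

Answer: -1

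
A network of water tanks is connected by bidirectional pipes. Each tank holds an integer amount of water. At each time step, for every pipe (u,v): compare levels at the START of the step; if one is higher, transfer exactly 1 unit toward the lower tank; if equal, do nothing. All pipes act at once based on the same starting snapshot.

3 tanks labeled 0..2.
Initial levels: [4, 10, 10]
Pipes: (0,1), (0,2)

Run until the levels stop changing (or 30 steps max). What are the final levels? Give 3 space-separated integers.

Step 1: flows [1->0,2->0] -> levels [6 9 9]
Step 2: flows [1->0,2->0] -> levels [8 8 8]
Step 3: flows [0=1,0=2] -> levels [8 8 8]
  -> stable (no change)

Answer: 8 8 8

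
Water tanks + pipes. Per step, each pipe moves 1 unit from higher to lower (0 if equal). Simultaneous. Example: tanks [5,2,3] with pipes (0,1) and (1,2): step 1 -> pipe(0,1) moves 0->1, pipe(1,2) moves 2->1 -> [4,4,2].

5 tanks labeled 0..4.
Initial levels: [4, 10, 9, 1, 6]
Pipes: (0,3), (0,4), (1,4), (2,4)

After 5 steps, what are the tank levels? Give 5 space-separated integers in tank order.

Answer: 5 7 7 5 6

Derivation:
Step 1: flows [0->3,4->0,1->4,2->4] -> levels [4 9 8 2 7]
Step 2: flows [0->3,4->0,1->4,2->4] -> levels [4 8 7 3 8]
Step 3: flows [0->3,4->0,1=4,4->2] -> levels [4 8 8 4 6]
Step 4: flows [0=3,4->0,1->4,2->4] -> levels [5 7 7 4 7]
Step 5: flows [0->3,4->0,1=4,2=4] -> levels [5 7 7 5 6]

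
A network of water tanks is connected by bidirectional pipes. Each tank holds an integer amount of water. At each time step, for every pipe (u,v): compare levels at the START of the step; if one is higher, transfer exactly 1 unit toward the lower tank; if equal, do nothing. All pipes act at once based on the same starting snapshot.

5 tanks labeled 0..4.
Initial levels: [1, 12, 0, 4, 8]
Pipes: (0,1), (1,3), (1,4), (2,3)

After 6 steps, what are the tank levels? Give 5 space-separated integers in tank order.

Answer: 5 6 5 4 5

Derivation:
Step 1: flows [1->0,1->3,1->4,3->2] -> levels [2 9 1 4 9]
Step 2: flows [1->0,1->3,1=4,3->2] -> levels [3 7 2 4 9]
Step 3: flows [1->0,1->3,4->1,3->2] -> levels [4 6 3 4 8]
Step 4: flows [1->0,1->3,4->1,3->2] -> levels [5 5 4 4 7]
Step 5: flows [0=1,1->3,4->1,2=3] -> levels [5 5 4 5 6]
Step 6: flows [0=1,1=3,4->1,3->2] -> levels [5 6 5 4 5]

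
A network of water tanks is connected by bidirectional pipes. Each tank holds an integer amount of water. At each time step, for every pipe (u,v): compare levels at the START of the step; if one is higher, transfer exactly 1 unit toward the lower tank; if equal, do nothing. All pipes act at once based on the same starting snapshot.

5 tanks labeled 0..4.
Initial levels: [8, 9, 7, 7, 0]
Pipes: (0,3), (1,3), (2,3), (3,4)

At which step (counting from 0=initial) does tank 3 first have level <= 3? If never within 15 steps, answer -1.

Answer: -1

Derivation:
Step 1: flows [0->3,1->3,2=3,3->4] -> levels [7 8 7 8 1]
Step 2: flows [3->0,1=3,3->2,3->4] -> levels [8 8 8 5 2]
Step 3: flows [0->3,1->3,2->3,3->4] -> levels [7 7 7 7 3]
Step 4: flows [0=3,1=3,2=3,3->4] -> levels [7 7 7 6 4]
Step 5: flows [0->3,1->3,2->3,3->4] -> levels [6 6 6 8 5]
Step 6: flows [3->0,3->1,3->2,3->4] -> levels [7 7 7 4 6]
Step 7: flows [0->3,1->3,2->3,4->3] -> levels [6 6 6 8 5]
  -> period-2 cycle (repeats step 5); tank 3 never drops to <=3
Tank 3 never reaches <=3 within 15 steps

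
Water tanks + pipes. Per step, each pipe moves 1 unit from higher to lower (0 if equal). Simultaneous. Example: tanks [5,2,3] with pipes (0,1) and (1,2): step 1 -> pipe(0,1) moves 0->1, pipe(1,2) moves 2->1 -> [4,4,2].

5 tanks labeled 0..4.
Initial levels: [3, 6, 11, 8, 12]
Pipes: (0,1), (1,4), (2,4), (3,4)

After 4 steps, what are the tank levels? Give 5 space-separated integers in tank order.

Step 1: flows [1->0,4->1,4->2,4->3] -> levels [4 6 12 9 9]
Step 2: flows [1->0,4->1,2->4,3=4] -> levels [5 6 11 9 9]
Step 3: flows [1->0,4->1,2->4,3=4] -> levels [6 6 10 9 9]
Step 4: flows [0=1,4->1,2->4,3=4] -> levels [6 7 9 9 9]

Answer: 6 7 9 9 9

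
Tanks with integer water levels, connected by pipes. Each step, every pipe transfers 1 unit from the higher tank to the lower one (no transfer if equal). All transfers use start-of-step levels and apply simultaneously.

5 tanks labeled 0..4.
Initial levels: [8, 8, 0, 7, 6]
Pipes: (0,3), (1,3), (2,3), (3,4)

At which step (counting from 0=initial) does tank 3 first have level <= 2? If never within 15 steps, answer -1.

Answer: -1

Derivation:
Step 1: flows [0->3,1->3,3->2,3->4] -> levels [7 7 1 7 7]
Step 2: flows [0=3,1=3,3->2,3=4] -> levels [7 7 2 6 7]
Step 3: flows [0->3,1->3,3->2,4->3] -> levels [6 6 3 8 6]
Step 4: flows [3->0,3->1,3->2,3->4] -> levels [7 7 4 4 7]
Step 5: flows [0->3,1->3,2=3,4->3] -> levels [6 6 4 7 6]
Step 6: flows [3->0,3->1,3->2,3->4] -> levels [7 7 5 3 7]
Step 7: flows [0->3,1->3,2->3,4->3] -> levels [6 6 4 7 6]
  -> period-2 cycle (repeats step 5); tank 3 never drops to <=2
Tank 3 never reaches <=2 within 15 steps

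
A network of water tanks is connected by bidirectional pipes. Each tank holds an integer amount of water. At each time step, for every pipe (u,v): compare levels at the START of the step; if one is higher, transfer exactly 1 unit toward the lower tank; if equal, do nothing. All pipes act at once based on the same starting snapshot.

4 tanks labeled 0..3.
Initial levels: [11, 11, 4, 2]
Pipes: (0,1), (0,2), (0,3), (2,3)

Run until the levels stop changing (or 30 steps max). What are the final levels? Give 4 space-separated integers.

Answer: 6 8 7 7

Derivation:
Step 1: flows [0=1,0->2,0->3,2->3] -> levels [9 11 4 4]
Step 2: flows [1->0,0->2,0->3,2=3] -> levels [8 10 5 5]
Step 3: flows [1->0,0->2,0->3,2=3] -> levels [7 9 6 6]
Step 4: flows [1->0,0->2,0->3,2=3] -> levels [6 8 7 7]
Step 5: flows [1->0,2->0,3->0,2=3] -> levels [9 7 6 6]
Step 6: flows [0->1,0->2,0->3,2=3] -> levels [6 8 7 7]
  -> period-2 cycle: step 6 state = step 4 state; never stabilizes
  -> state at step 30: (30-4) mod 2 = 0, same as step 4 -> [6 8 7 7]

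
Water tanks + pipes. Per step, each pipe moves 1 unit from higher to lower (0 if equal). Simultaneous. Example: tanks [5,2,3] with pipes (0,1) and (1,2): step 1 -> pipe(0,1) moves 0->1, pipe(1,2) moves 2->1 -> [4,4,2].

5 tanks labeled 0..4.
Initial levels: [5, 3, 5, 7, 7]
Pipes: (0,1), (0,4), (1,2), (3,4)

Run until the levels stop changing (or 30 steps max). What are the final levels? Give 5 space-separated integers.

Step 1: flows [0->1,4->0,2->1,3=4] -> levels [5 5 4 7 6]
Step 2: flows [0=1,4->0,1->2,3->4] -> levels [6 4 5 6 6]
Step 3: flows [0->1,0=4,2->1,3=4] -> levels [5 6 4 6 6]
Step 4: flows [1->0,4->0,1->2,3=4] -> levels [7 4 5 6 5]
Step 5: flows [0->1,0->4,2->1,3->4] -> levels [5 6 4 5 7]
Step 6: flows [1->0,4->0,1->2,4->3] -> levels [7 4 5 6 5]
  -> period-2 cycle: step 6 state = step 4 state; never stabilizes
  -> state at step 30: (30-4) mod 2 = 0, same as step 4 -> [7 4 5 6 5]

Answer: 7 4 5 6 5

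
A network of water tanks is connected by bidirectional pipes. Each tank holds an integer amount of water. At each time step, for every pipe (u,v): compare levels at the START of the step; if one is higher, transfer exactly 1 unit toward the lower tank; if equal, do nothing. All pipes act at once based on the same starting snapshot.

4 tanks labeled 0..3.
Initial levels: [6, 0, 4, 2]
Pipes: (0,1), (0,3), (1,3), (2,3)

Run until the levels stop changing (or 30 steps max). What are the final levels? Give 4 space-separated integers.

Step 1: flows [0->1,0->3,3->1,2->3] -> levels [4 2 3 3]
Step 2: flows [0->1,0->3,3->1,2=3] -> levels [2 4 3 3]
Step 3: flows [1->0,3->0,1->3,2=3] -> levels [4 2 3 3]
  -> period-2 cycle: step 3 state = step 1 state; never stabilizes
  -> state at step 30: (30-1) mod 2 = 1, same as step 2 -> [2 4 3 3]

Answer: 2 4 3 3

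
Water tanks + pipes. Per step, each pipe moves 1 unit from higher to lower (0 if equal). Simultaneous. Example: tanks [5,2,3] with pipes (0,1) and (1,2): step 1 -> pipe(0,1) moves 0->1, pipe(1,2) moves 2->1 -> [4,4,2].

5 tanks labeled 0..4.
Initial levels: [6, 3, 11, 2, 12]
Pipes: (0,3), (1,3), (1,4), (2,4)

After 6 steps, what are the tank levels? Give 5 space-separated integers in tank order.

Step 1: flows [0->3,1->3,4->1,4->2] -> levels [5 3 12 4 10]
Step 2: flows [0->3,3->1,4->1,2->4] -> levels [4 5 11 4 10]
Step 3: flows [0=3,1->3,4->1,2->4] -> levels [4 5 10 5 10]
Step 4: flows [3->0,1=3,4->1,2=4] -> levels [5 6 10 4 9]
Step 5: flows [0->3,1->3,4->1,2->4] -> levels [4 6 9 6 9]
Step 6: flows [3->0,1=3,4->1,2=4] -> levels [5 7 9 5 8]

Answer: 5 7 9 5 8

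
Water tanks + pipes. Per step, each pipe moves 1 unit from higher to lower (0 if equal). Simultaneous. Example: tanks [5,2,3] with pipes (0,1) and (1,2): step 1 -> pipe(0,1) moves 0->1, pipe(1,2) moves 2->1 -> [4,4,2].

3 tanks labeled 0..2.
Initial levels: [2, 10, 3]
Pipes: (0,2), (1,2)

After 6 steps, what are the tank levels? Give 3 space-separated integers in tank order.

Step 1: flows [2->0,1->2] -> levels [3 9 3]
Step 2: flows [0=2,1->2] -> levels [3 8 4]
Step 3: flows [2->0,1->2] -> levels [4 7 4]
Step 4: flows [0=2,1->2] -> levels [4 6 5]
Step 5: flows [2->0,1->2] -> levels [5 5 5]
Step 6: flows [0=2,1=2] -> levels [5 5 5]

Answer: 5 5 5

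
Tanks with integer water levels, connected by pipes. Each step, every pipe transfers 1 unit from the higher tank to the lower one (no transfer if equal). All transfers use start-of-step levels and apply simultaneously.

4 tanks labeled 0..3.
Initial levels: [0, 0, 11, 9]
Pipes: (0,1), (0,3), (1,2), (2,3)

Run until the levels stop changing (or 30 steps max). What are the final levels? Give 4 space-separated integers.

Answer: 5 5 5 5

Derivation:
Step 1: flows [0=1,3->0,2->1,2->3] -> levels [1 1 9 9]
Step 2: flows [0=1,3->0,2->1,2=3] -> levels [2 2 8 8]
Step 3: flows [0=1,3->0,2->1,2=3] -> levels [3 3 7 7]
Step 4: flows [0=1,3->0,2->1,2=3] -> levels [4 4 6 6]
Step 5: flows [0=1,3->0,2->1,2=3] -> levels [5 5 5 5]
Step 6: flows [0=1,0=3,1=2,2=3] -> levels [5 5 5 5]
  -> stable (no change)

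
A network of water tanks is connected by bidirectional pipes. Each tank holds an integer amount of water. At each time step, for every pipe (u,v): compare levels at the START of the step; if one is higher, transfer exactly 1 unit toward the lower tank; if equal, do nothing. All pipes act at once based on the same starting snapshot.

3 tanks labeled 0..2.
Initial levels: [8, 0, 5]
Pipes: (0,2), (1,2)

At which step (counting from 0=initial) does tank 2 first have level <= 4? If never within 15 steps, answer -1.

Answer: 4

Derivation:
Step 1: flows [0->2,2->1] -> levels [7 1 5]
Step 2: flows [0->2,2->1] -> levels [6 2 5]
Step 3: flows [0->2,2->1] -> levels [5 3 5]
Step 4: flows [0=2,2->1] -> levels [5 4 4]
Tank 2 first reaches <=4 at step 4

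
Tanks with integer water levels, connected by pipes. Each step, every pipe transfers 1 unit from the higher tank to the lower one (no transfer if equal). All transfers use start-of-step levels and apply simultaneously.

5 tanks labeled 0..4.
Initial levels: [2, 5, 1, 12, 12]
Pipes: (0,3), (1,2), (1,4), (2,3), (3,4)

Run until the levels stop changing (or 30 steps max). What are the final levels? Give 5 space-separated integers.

Step 1: flows [3->0,1->2,4->1,3->2,3=4] -> levels [3 5 3 10 11]
Step 2: flows [3->0,1->2,4->1,3->2,4->3] -> levels [4 5 5 9 9]
Step 3: flows [3->0,1=2,4->1,3->2,3=4] -> levels [5 6 6 7 8]
Step 4: flows [3->0,1=2,4->1,3->2,4->3] -> levels [6 7 7 6 6]
Step 5: flows [0=3,1=2,1->4,2->3,3=4] -> levels [6 6 6 7 7]
Step 6: flows [3->0,1=2,4->1,3->2,3=4] -> levels [7 7 7 5 6]
Step 7: flows [0->3,1=2,1->4,2->3,4->3] -> levels [6 6 6 8 6]
Step 8: flows [3->0,1=2,1=4,3->2,3->4] -> levels [7 6 7 5 7]
Step 9: flows [0->3,2->1,4->1,2->3,4->3] -> levels [6 8 5 8 5]
Step 10: flows [3->0,1->2,1->4,3->2,3->4] -> levels [7 6 7 5 7]
  -> period-2 cycle: step 10 state = step 8 state; never stabilizes
  -> state at step 30: (30-8) mod 2 = 0, same as step 8 -> [7 6 7 5 7]

Answer: 7 6 7 5 7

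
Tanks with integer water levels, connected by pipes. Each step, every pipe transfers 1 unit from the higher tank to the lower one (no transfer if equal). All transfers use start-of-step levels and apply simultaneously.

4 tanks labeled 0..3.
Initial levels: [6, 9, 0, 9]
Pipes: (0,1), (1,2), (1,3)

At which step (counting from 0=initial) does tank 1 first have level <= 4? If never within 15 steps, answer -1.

Answer: 6

Derivation:
Step 1: flows [1->0,1->2,1=3] -> levels [7 7 1 9]
Step 2: flows [0=1,1->2,3->1] -> levels [7 7 2 8]
Step 3: flows [0=1,1->2,3->1] -> levels [7 7 3 7]
Step 4: flows [0=1,1->2,1=3] -> levels [7 6 4 7]
Step 5: flows [0->1,1->2,3->1] -> levels [6 7 5 6]
Step 6: flows [1->0,1->2,1->3] -> levels [7 4 6 7]
Tank 1 first reaches <=4 at step 6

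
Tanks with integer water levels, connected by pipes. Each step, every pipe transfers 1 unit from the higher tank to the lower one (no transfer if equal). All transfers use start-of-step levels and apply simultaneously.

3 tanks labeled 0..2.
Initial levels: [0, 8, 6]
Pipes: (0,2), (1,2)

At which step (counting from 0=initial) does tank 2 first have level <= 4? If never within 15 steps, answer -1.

Step 1: flows [2->0,1->2] -> levels [1 7 6]
Step 2: flows [2->0,1->2] -> levels [2 6 6]
Step 3: flows [2->0,1=2] -> levels [3 6 5]
Step 4: flows [2->0,1->2] -> levels [4 5 5]
Step 5: flows [2->0,1=2] -> levels [5 5 4]
Tank 2 first reaches <=4 at step 5

Answer: 5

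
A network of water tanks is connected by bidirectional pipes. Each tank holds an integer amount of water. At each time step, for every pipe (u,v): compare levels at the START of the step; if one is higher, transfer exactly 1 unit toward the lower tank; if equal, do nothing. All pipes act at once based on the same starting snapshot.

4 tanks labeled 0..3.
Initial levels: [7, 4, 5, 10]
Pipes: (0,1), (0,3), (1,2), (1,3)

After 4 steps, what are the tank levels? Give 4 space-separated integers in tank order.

Answer: 7 7 6 6

Derivation:
Step 1: flows [0->1,3->0,2->1,3->1] -> levels [7 7 4 8]
Step 2: flows [0=1,3->0,1->2,3->1] -> levels [8 7 5 6]
Step 3: flows [0->1,0->3,1->2,1->3] -> levels [6 6 6 8]
Step 4: flows [0=1,3->0,1=2,3->1] -> levels [7 7 6 6]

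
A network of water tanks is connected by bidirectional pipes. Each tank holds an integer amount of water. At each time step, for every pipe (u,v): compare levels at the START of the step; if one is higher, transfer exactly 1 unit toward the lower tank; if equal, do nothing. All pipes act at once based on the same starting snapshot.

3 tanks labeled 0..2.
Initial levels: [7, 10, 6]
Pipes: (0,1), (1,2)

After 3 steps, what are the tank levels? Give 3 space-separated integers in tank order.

Step 1: flows [1->0,1->2] -> levels [8 8 7]
Step 2: flows [0=1,1->2] -> levels [8 7 8]
Step 3: flows [0->1,2->1] -> levels [7 9 7]

Answer: 7 9 7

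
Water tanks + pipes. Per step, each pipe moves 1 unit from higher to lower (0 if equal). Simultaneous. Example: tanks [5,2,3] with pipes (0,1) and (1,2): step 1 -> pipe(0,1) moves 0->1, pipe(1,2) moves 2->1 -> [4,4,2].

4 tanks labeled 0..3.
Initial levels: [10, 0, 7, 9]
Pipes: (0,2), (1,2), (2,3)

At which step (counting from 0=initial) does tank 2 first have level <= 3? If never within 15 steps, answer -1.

Answer: -1

Derivation:
Step 1: flows [0->2,2->1,3->2] -> levels [9 1 8 8]
Step 2: flows [0->2,2->1,2=3] -> levels [8 2 8 8]
Step 3: flows [0=2,2->1,2=3] -> levels [8 3 7 8]
Step 4: flows [0->2,2->1,3->2] -> levels [7 4 8 7]
Step 5: flows [2->0,2->1,2->3] -> levels [8 5 5 8]
Step 6: flows [0->2,1=2,3->2] -> levels [7 5 7 7]
Step 7: flows [0=2,2->1,2=3] -> levels [7 6 6 7]
Step 8: flows [0->2,1=2,3->2] -> levels [6 6 8 6]
Step 9: flows [2->0,2->1,2->3] -> levels [7 7 5 7]
Step 10: flows [0->2,1->2,3->2] -> levels [6 6 8 6]
  -> period-2 cycle (repeats step 8); tank 2 never drops to <=3
Tank 2 never reaches <=3 within 15 steps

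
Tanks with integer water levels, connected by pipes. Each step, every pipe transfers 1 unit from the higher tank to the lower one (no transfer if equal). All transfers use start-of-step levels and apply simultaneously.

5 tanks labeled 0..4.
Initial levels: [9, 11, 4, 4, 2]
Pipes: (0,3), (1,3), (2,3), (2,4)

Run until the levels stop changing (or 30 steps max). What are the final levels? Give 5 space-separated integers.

Step 1: flows [0->3,1->3,2=3,2->4] -> levels [8 10 3 6 3]
Step 2: flows [0->3,1->3,3->2,2=4] -> levels [7 9 4 7 3]
Step 3: flows [0=3,1->3,3->2,2->4] -> levels [7 8 4 7 4]
Step 4: flows [0=3,1->3,3->2,2=4] -> levels [7 7 5 7 4]
Step 5: flows [0=3,1=3,3->2,2->4] -> levels [7 7 5 6 5]
Step 6: flows [0->3,1->3,3->2,2=4] -> levels [6 6 6 7 5]
Step 7: flows [3->0,3->1,3->2,2->4] -> levels [7 7 6 4 6]
Step 8: flows [0->3,1->3,2->3,2=4] -> levels [6 6 5 7 6]
Step 9: flows [3->0,3->1,3->2,4->2] -> levels [7 7 7 4 5]
Step 10: flows [0->3,1->3,2->3,2->4] -> levels [6 6 5 7 6]
  -> period-2 cycle: step 10 state = step 8 state; never stabilizes
  -> state at step 30: (30-8) mod 2 = 0, same as step 8 -> [6 6 5 7 6]

Answer: 6 6 5 7 6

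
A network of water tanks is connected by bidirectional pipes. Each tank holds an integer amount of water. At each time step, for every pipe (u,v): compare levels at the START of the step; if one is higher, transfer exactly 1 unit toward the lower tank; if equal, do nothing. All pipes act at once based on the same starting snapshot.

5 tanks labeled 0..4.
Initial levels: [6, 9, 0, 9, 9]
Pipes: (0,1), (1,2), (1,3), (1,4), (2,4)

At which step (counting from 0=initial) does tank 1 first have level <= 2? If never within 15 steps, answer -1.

Step 1: flows [1->0,1->2,1=3,1=4,4->2] -> levels [7 7 2 9 8]
Step 2: flows [0=1,1->2,3->1,4->1,4->2] -> levels [7 8 4 8 6]
Step 3: flows [1->0,1->2,1=3,1->4,4->2] -> levels [8 5 6 8 6]
Step 4: flows [0->1,2->1,3->1,4->1,2=4] -> levels [7 9 5 7 5]
Step 5: flows [1->0,1->2,1->3,1->4,2=4] -> levels [8 5 6 8 6]
  -> period-2 cycle (repeats step 3); tank 1 never drops to <=2
Tank 1 never reaches <=2 within 15 steps

Answer: -1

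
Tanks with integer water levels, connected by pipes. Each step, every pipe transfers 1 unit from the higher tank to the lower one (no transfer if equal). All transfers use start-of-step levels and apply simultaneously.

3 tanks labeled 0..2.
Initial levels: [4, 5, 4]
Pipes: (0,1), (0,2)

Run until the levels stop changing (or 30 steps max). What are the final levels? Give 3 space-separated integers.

Answer: 3 5 5

Derivation:
Step 1: flows [1->0,0=2] -> levels [5 4 4]
Step 2: flows [0->1,0->2] -> levels [3 5 5]
Step 3: flows [1->0,2->0] -> levels [5 4 4]
  -> period-2 cycle: step 3 state = step 1 state; never stabilizes
  -> state at step 30: (30-1) mod 2 = 1, same as step 2 -> [3 5 5]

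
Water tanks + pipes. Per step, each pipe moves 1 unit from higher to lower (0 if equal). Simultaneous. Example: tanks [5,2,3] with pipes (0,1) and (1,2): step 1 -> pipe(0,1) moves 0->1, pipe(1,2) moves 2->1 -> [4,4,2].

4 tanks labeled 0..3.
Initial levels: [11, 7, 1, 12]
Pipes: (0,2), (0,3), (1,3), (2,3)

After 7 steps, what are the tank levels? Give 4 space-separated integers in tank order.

Answer: 7 8 7 9

Derivation:
Step 1: flows [0->2,3->0,3->1,3->2] -> levels [11 8 3 9]
Step 2: flows [0->2,0->3,3->1,3->2] -> levels [9 9 5 8]
Step 3: flows [0->2,0->3,1->3,3->2] -> levels [7 8 7 9]
Step 4: flows [0=2,3->0,3->1,3->2] -> levels [8 9 8 6]
Step 5: flows [0=2,0->3,1->3,2->3] -> levels [7 8 7 9]
  -> period-2 cycle: step 5 state = step 3 state
  -> state at step 7: (7-3) mod 2 = 0, same as step 3 -> [7 8 7 9]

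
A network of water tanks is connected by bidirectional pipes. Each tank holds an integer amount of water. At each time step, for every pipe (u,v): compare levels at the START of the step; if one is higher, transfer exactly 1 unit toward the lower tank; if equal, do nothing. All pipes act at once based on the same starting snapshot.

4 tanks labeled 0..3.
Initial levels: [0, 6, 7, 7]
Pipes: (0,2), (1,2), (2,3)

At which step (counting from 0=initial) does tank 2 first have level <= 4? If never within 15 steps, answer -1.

Step 1: flows [2->0,2->1,2=3] -> levels [1 7 5 7]
Step 2: flows [2->0,1->2,3->2] -> levels [2 6 6 6]
Step 3: flows [2->0,1=2,2=3] -> levels [3 6 5 6]
Step 4: flows [2->0,1->2,3->2] -> levels [4 5 6 5]
Step 5: flows [2->0,2->1,2->3] -> levels [5 6 3 6]
Tank 2 first reaches <=4 at step 5

Answer: 5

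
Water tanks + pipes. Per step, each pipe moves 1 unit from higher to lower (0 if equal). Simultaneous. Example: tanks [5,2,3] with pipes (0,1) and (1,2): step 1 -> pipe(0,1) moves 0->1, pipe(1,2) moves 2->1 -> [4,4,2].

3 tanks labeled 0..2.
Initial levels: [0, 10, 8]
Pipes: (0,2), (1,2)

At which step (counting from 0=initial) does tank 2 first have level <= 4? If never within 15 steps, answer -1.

Answer: -1

Derivation:
Step 1: flows [2->0,1->2] -> levels [1 9 8]
Step 2: flows [2->0,1->2] -> levels [2 8 8]
Step 3: flows [2->0,1=2] -> levels [3 8 7]
Step 4: flows [2->0,1->2] -> levels [4 7 7]
Step 5: flows [2->0,1=2] -> levels [5 7 6]
Step 6: flows [2->0,1->2] -> levels [6 6 6]
Step 7: flows [0=2,1=2] -> levels [6 6 6]
  -> stable; tank 2 stays at 6 > 4
Tank 2 never reaches <=4 within 15 steps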